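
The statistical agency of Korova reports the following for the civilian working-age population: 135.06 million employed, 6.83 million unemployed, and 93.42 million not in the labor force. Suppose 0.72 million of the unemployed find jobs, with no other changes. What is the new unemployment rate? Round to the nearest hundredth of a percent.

New unemployment rate ≈ 4.31%.

Initially, labor force = 135.06 + 6.83 = 141.89 million, so u = 6.83/141.89 = 4.81%.
After the change, unemployed falls and employed rises by 0.72; labor force unchanged → E = 135.78, U = 6.11, labor force = 141.89 million.
New unemployment rate = 6.11 / 141.89 = 4.31%.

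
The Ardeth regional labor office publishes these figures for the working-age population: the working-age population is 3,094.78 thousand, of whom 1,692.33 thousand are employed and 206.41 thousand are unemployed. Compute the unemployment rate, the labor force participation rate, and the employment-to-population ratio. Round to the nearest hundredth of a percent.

Labor force = employed + unemployed = 1,692.33 + 206.41 = 1,898.74 thousand.
Unemployment rate = 206.41 / 1,898.74 = 10.87%.
Labor force participation rate = 1,898.74 / 3,094.78 = 61.35%.
Employment-population ratio = 1,692.33 / 3,094.78 = 54.68%.

Unemployment rate ≈ 10.87%; labor force participation rate ≈ 61.35%; employment-population ratio ≈ 54.68%.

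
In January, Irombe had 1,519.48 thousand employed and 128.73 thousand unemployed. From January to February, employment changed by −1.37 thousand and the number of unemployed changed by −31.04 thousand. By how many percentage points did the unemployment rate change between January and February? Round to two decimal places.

The unemployment rate changed by −1.76 percentage points.

January: labor force = 1,519.48 + 128.73 = 1,648.21; u = 128.73/1,648.21 = 7.81%.
February: labor force = 1,518.11 + 97.69 = 1,615.80; u = 97.69/1,615.80 = 6.05%.
Change = 6.05% − 7.81% = −1.76 pp.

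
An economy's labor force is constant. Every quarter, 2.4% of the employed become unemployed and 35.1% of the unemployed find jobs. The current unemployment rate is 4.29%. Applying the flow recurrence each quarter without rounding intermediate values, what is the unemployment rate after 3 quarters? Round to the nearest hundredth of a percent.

Unemployment rate after three quarters ≈ 5.88%.

With a fixed labor force, u_{t+1} = u_t + s·(1−u_t) − f·u_t = u_t·(1−s−f) + s.
Here 1−s−f = 0.625 and s = 0.024.
u_1 = 0.042900 × 0.625 + 0.024 = 0.050812.
u_2 = 0.050812 × 0.625 + 0.024 = 0.055758.
u_3 = 0.055758 × 0.625 + 0.024 = 0.058849.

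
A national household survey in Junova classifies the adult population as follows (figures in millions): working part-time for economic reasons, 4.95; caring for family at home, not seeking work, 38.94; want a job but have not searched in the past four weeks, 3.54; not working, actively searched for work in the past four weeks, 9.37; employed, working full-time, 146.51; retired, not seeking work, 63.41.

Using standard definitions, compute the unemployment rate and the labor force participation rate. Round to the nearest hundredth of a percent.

Unemployment rate ≈ 5.83%; labor force participation rate ≈ 60.30%.

Employed = 4.95 + 146.51 = 151.46 million (anyone who worked, including part-time for economic reasons, counts as employed).
Unemployed = 9.37 million.
Labor force = 151.46 + 9.37 = 160.83 million.
Not in labor force = 38.94 + 3.54 + 63.41 = 105.89 million (those not working and not actively searching are outside the labor force — including those who want a job but have given up searching).
Civilian working-age population = 160.83 + 105.89 = 266.72 million.
Unemployment rate = 9.37 / 160.83 = 5.83%.
Labor force participation rate = 160.83 / 266.72 = 60.30%.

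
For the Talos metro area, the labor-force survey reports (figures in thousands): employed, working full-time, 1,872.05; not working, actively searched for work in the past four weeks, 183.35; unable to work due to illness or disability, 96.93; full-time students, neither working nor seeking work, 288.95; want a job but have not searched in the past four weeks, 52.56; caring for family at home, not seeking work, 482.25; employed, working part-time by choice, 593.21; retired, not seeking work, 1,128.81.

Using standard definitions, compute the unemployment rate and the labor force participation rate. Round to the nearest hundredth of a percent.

Employed = 1,872.05 + 593.21 = 2,465.26 thousand.
Unemployed = 183.35 thousand.
Labor force = 2,465.26 + 183.35 = 2,648.61 thousand.
Not in labor force = 96.93 + 288.95 + 52.56 + 482.25 + 1,128.81 = 2,049.50 thousand (those not working and not actively searching are outside the labor force — including those who want a job but have given up searching).
Civilian working-age population = 2,648.61 + 2,049.50 = 4,698.11 thousand.
Unemployment rate = 183.35 / 2,648.61 = 6.92%.
Labor force participation rate = 2,648.61 / 4,698.11 = 56.38%.

Unemployment rate ≈ 6.92%; labor force participation rate ≈ 56.38%.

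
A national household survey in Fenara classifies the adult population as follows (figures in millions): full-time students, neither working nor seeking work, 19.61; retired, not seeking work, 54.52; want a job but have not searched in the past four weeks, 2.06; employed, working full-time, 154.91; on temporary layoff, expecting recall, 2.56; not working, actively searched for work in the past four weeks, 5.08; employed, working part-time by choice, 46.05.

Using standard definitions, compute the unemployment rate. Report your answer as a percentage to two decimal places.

Employed = 154.91 + 46.05 = 200.96 million.
Unemployed = 2.56 + 5.08 = 7.64 million (jobless and actively searching, or on temporary layoff).
Labor force = 200.96 + 7.64 = 208.60 million.
Unemployment rate = 7.64 / 208.60 = 3.66%.

Unemployment rate ≈ 3.66%.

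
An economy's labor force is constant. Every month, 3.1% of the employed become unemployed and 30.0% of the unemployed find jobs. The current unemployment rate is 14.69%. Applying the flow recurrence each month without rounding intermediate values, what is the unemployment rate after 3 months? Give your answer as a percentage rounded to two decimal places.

Unemployment rate after three months ≈ 10.96%.

With a fixed labor force, u_{t+1} = u_t + s·(1−u_t) − f·u_t = u_t·(1−s−f) + s.
Here 1−s−f = 0.669 and s = 0.031.
u_1 = 0.146900 × 0.669 + 0.031 = 0.129276.
u_2 = 0.129276 × 0.669 + 0.031 = 0.117486.
u_3 = 0.117486 × 0.669 + 0.031 = 0.109598.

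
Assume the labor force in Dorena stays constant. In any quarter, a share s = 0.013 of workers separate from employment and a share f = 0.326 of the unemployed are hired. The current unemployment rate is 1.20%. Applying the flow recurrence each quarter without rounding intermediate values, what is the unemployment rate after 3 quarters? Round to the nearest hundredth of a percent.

Unemployment rate after three quarters ≈ 3.07%.

With a fixed labor force, u_{t+1} = u_t + s·(1−u_t) − f·u_t = u_t·(1−s−f) + s.
Here 1−s−f = 0.661 and s = 0.013.
u_1 = 0.012000 × 0.661 + 0.013 = 0.020932.
u_2 = 0.020932 × 0.661 + 0.013 = 0.026836.
u_3 = 0.026836 × 0.661 + 0.013 = 0.030739.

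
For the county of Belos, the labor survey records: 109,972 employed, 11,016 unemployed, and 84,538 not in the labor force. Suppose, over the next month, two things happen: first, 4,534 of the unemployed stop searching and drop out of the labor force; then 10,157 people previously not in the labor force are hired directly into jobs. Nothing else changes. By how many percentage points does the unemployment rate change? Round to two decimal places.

The unemployment rate changes by −3.99 percentage points.

Initially, labor force = 109,972 + 11,016 = 120,988, so u = 11,016/120,988 = 9.11%.
After the first change, unemployed and labor force both fall by 4,534 → E = 109,972, U = 6,482, labor force = 116,454.
After the second change, employed and labor force both rise by 10,157; unemployed unchanged → E = 120,129, U = 6,482, labor force = 126,611.
New unemployment rate = 6,482 / 126,611 = 5.12%.
Change = 5.12% − 9.11% = −3.99 percentage points.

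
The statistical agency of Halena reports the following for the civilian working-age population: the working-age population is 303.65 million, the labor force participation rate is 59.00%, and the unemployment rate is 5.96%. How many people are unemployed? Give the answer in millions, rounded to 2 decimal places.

Labor force = 0.5900 × 303.65 = 179.15 million.
Unemployed = 0.0596 × 179.15 ≈ 10.68 million.

About 10.68 million are unemployed.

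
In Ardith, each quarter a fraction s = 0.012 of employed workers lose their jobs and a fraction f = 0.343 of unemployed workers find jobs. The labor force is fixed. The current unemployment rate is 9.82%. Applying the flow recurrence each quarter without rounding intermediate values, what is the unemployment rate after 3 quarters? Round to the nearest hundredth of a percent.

With a fixed labor force, u_{t+1} = u_t + s·(1−u_t) − f·u_t = u_t·(1−s−f) + s.
Here 1−s−f = 0.645 and s = 0.012.
u_1 = 0.098200 × 0.645 + 0.012 = 0.075339.
u_2 = 0.075339 × 0.645 + 0.012 = 0.060594.
u_3 = 0.060594 × 0.645 + 0.012 = 0.051083.

Unemployment rate after three quarters ≈ 5.11%.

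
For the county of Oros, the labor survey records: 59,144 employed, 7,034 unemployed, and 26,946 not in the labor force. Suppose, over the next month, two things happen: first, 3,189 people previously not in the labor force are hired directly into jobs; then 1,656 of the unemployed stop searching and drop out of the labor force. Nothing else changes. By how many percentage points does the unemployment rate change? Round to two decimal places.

Initially, labor force = 59,144 + 7,034 = 66,178, so u = 7,034/66,178 = 10.63%.
After the first change, employed and labor force both rise by 3,189; unemployed unchanged → E = 62,333, U = 7,034, labor force = 69,367.
After the second change, unemployed and labor force both fall by 1,656 → E = 62,333, U = 5,378, labor force = 67,711.
New unemployment rate = 5,378 / 67,711 = 7.94%.
Change = 7.94% − 10.63% = −2.69 percentage points.

The unemployment rate changes by −2.69 percentage points.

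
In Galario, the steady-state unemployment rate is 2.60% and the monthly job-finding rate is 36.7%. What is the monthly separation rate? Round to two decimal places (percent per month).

Separation rate ≈ 0.98% per month.

From u* = s/(s+f): s = u·f/(1−u).
s = 0.0260 × 36.7 / (1 − 0.0260) = 0.9542 / 0.9740 ≈ 0.98% per month.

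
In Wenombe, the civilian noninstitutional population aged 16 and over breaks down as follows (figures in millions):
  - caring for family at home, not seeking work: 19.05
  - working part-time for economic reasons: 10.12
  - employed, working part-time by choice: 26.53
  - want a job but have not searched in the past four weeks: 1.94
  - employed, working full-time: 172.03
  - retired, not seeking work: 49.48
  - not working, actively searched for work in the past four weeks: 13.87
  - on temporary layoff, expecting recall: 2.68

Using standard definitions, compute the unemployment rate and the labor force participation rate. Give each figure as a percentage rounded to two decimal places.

Employed = 10.12 + 26.53 + 172.03 = 208.68 million (anyone who worked, including part-time for economic reasons, counts as employed).
Unemployed = 13.87 + 2.68 = 16.55 million (jobless and actively searching, or on temporary layoff).
Labor force = 208.68 + 16.55 = 225.23 million.
Not in labor force = 19.05 + 1.94 + 49.48 = 70.47 million (those not working and not actively searching are outside the labor force — including those who want a job but have given up searching).
Civilian working-age population = 225.23 + 70.47 = 295.70 million.
Unemployment rate = 16.55 / 225.23 = 7.35%.
Labor force participation rate = 225.23 / 295.70 = 76.17%.

Unemployment rate ≈ 7.35%; labor force participation rate ≈ 76.17%.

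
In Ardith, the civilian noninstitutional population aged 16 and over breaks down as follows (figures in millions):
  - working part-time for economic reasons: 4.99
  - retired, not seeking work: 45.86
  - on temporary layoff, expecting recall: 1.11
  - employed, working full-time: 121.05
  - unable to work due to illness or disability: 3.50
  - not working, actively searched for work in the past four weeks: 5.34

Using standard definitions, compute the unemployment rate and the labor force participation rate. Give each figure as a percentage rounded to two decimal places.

Unemployment rate ≈ 4.87%; labor force participation rate ≈ 72.86%.

Employed = 4.99 + 121.05 = 126.04 million (anyone who worked, including part-time for economic reasons, counts as employed).
Unemployed = 1.11 + 5.34 = 6.45 million (jobless and actively searching, or on temporary layoff).
Labor force = 126.04 + 6.45 = 132.49 million.
Not in labor force = 45.86 + 3.50 = 49.36 million (those not working and not actively searching are outside the labor force).
Civilian working-age population = 132.49 + 49.36 = 181.85 million.
Unemployment rate = 6.45 / 132.49 = 4.87%.
Labor force participation rate = 132.49 / 181.85 = 72.86%.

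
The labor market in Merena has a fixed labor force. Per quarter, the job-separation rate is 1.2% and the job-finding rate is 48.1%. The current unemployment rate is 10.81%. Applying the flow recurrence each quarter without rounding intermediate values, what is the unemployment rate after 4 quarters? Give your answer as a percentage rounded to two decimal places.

Unemployment rate after four quarters ≈ 2.99%.

With a fixed labor force, u_{t+1} = u_t + s·(1−u_t) − f·u_t = u_t·(1−s−f) + s.
Here 1−s−f = 0.507 and s = 0.012.
u_1 = 0.108100 × 0.507 + 0.012 = 0.066807.
u_2 = 0.066807 × 0.507 + 0.012 = 0.045871.
u_3 = 0.045871 × 0.507 + 0.012 = 0.035257.
u_4 = 0.035257 × 0.507 + 0.012 = 0.029875.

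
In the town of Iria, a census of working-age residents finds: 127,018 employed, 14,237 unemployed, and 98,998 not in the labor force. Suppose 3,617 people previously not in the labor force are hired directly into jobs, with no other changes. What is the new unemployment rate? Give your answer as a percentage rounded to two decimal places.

New unemployment rate ≈ 9.83%.

Initially, labor force = 127,018 + 14,237 = 141,255, so u = 14,237/141,255 = 10.08%.
After the change, employed and labor force both rise by 3,617; unemployed unchanged → E = 130,635, U = 14,237, labor force = 144,872.
New unemployment rate = 14,237 / 144,872 = 9.83%.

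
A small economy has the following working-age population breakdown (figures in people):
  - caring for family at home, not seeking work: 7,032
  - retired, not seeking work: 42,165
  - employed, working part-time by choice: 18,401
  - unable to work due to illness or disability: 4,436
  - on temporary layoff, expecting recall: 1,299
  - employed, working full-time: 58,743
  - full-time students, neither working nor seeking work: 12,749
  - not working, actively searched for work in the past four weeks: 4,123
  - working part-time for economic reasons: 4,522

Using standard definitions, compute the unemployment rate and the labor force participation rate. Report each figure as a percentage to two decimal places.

Employed = 18,401 + 58,743 + 4,522 = 81,666 (anyone who worked, including part-time for economic reasons, counts as employed).
Unemployed = 1,299 + 4,123 = 5,422 (jobless and actively searching, or on temporary layoff).
Labor force = 81,666 + 5,422 = 87,088.
Not in labor force = 7,032 + 42,165 + 4,436 + 12,749 = 66,382 (those not working and not actively searching are outside the labor force).
Civilian working-age population = 87,088 + 66,382 = 153,470.
Unemployment rate = 5,422 / 87,088 = 6.23%.
Labor force participation rate = 87,088 / 153,470 = 56.75%.

Unemployment rate ≈ 6.23%; labor force participation rate ≈ 56.75%.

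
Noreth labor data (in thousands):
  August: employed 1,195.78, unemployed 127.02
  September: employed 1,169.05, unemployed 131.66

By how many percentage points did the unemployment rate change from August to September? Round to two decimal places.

August: labor force = 1,195.78 + 127.02 = 1,322.80; u = 127.02/1,322.80 = 9.60%.
September: labor force = 1,169.05 + 131.66 = 1,300.71; u = 131.66/1,300.71 = 10.12%.
Change = 10.12% − 9.60% = +0.52 pp.

The unemployment rate changed by +0.52 percentage points.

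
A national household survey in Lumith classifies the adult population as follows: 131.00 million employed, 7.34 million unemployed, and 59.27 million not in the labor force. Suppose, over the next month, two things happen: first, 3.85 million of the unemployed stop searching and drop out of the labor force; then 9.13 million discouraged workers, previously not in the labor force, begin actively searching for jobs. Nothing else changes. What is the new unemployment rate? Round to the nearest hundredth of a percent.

New unemployment rate ≈ 8.79%.

Initially, labor force = 131.00 + 7.34 = 138.34 million, so u = 7.34/138.34 = 5.31%.
After the first change, unemployed and labor force both fall by 3.85 → E = 131.00, U = 3.49, labor force = 134.49 million.
After the second change, unemployed and labor force both rise by 9.13 → E = 131.00, U = 12.62, labor force = 143.62 million.
New unemployment rate = 12.62 / 143.62 = 8.79%.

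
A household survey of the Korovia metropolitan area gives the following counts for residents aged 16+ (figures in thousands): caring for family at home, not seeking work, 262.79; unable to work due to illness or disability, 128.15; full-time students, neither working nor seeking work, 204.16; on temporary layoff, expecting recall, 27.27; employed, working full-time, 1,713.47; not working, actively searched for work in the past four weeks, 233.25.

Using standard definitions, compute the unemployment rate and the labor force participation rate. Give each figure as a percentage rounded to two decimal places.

Unemployment rate ≈ 13.20%; labor force participation rate ≈ 76.84%.

Employed = 1,713.47 thousand.
Unemployed = 27.27 + 233.25 = 260.52 thousand (jobless and actively searching, or on temporary layoff).
Labor force = 1,713.47 + 260.52 = 1,973.99 thousand.
Not in labor force = 262.79 + 128.15 + 204.16 = 595.10 thousand (those not working and not actively searching are outside the labor force).
Civilian working-age population = 1,973.99 + 595.10 = 2,569.09 thousand.
Unemployment rate = 260.52 / 1,973.99 = 13.20%.
Labor force participation rate = 1,973.99 / 2,569.09 = 76.84%.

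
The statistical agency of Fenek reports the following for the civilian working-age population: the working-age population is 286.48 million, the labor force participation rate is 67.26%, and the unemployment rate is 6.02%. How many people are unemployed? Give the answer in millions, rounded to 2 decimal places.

About 11.60 million are unemployed.

Labor force = 0.6726 × 286.48 = 192.69 million.
Unemployed = 0.0602 × 192.69 ≈ 11.60 million.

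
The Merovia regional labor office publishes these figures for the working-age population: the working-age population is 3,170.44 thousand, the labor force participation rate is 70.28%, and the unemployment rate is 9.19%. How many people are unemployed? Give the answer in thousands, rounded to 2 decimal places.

About 204.77 thousand are unemployed.

Labor force = 0.7028 × 3,170.44 = 2,228.19 thousand.
Unemployed = 0.0919 × 2,228.19 ≈ 204.77 thousand.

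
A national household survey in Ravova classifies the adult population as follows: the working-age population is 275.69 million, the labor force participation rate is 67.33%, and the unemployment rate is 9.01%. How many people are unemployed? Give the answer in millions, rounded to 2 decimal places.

About 16.72 million are unemployed.

Labor force = 0.6733 × 275.69 = 185.62 million.
Unemployed = 0.0901 × 185.62 ≈ 16.72 million.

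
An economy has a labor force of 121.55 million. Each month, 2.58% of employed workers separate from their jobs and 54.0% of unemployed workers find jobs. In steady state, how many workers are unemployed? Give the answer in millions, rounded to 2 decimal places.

About 5.54 million are unemployed in steady state.

Steady-state unemployment rate u* = s/(s+f) = 2.58/(2.58+54.0) = 0.045599.
Unemployed = u* × labor force = 0.045599 × 121.55 ≈ 5.54 million.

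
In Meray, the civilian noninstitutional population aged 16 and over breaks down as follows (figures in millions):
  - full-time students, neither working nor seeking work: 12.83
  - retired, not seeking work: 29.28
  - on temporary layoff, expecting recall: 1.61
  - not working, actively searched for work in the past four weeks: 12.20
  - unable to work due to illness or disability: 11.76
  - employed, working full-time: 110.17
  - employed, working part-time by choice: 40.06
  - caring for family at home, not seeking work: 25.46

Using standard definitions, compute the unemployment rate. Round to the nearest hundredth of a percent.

Employed = 110.17 + 40.06 = 150.23 million.
Unemployed = 1.61 + 12.20 = 13.81 million (jobless and actively searching, or on temporary layoff).
Labor force = 150.23 + 13.81 = 164.04 million.
Unemployment rate = 13.81 / 164.04 = 8.42%.

Unemployment rate ≈ 8.42%.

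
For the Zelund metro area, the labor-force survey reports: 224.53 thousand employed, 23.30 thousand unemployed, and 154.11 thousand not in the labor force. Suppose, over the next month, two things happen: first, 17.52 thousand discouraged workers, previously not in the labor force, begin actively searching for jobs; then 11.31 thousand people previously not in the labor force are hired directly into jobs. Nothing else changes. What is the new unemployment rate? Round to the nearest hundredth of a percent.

New unemployment rate ≈ 14.75%.

Initially, labor force = 224.53 + 23.30 = 247.83 thousand, so u = 23.30/247.83 = 9.40%.
After the first change, unemployed and labor force both rise by 17.52 → E = 224.53, U = 40.82, labor force = 265.35 thousand.
After the second change, employed and labor force both rise by 11.31; unemployed unchanged → E = 235.84, U = 40.82, labor force = 276.66 thousand.
New unemployment rate = 40.82 / 276.66 = 14.75%.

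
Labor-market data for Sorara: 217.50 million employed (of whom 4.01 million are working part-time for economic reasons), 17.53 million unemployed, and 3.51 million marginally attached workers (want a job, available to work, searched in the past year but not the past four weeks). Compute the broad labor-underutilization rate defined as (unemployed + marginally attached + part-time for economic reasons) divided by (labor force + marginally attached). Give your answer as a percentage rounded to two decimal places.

Broad underutilization rate ≈ 10.50%.

Labor force = 217.50 + 17.53 = 235.03 million.
Numerator = 17.53 + 3.51 + 4.01 = 25.05 million.
Denominator = 235.03 + 3.51 = 238.54 million.
Broad rate = 25.05 / 238.54 = 10.50%.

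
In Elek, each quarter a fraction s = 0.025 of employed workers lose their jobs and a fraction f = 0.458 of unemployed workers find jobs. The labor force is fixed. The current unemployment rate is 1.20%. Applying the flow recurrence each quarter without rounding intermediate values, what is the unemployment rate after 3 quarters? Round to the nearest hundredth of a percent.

Unemployment rate after three quarters ≈ 4.63%.

With a fixed labor force, u_{t+1} = u_t + s·(1−u_t) − f·u_t = u_t·(1−s−f) + s.
Here 1−s−f = 0.517 and s = 0.025.
u_1 = 0.012000 × 0.517 + 0.025 = 0.031204.
u_2 = 0.031204 × 0.517 + 0.025 = 0.041132.
u_3 = 0.041132 × 0.517 + 0.025 = 0.046265.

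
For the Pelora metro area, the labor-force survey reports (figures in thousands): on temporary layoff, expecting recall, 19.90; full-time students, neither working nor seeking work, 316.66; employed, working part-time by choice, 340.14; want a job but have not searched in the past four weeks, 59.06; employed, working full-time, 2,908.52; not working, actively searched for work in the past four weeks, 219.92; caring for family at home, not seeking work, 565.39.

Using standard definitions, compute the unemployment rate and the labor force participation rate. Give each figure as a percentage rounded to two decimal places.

Unemployment rate ≈ 6.87%; labor force participation rate ≈ 78.75%.

Employed = 340.14 + 2,908.52 = 3,248.66 thousand.
Unemployed = 19.90 + 219.92 = 239.82 thousand (jobless and actively searching, or on temporary layoff).
Labor force = 3,248.66 + 239.82 = 3,488.48 thousand.
Not in labor force = 316.66 + 59.06 + 565.39 = 941.11 thousand (those not working and not actively searching are outside the labor force — including those who want a job but have given up searching).
Civilian working-age population = 3,488.48 + 941.11 = 4,429.59 thousand.
Unemployment rate = 239.82 / 3,488.48 = 6.87%.
Labor force participation rate = 3,488.48 / 4,429.59 = 78.75%.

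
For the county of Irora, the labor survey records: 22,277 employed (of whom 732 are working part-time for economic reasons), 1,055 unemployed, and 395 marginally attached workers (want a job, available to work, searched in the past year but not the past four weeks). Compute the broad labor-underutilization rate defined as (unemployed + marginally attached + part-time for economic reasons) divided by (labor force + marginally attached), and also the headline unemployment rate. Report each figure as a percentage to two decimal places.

Labor force = 22,277 + 1,055 = 23,332.
Numerator = 1,055 + 395 + 732 = 2,182.
Denominator = 23,332 + 395 = 23,727.
Broad rate = 2,182 / 23,727 = 9.20%.
Headline unemployment rate = 1,055 / 23,332 = 4.52%.

Broad underutilization rate ≈ 9.20%; headline unemployment rate ≈ 4.52%.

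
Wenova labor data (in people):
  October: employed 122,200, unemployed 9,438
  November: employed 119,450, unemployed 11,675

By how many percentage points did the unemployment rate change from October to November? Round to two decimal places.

October: labor force = 122,200 + 9,438 = 131,638; u = 9,438/131,638 = 7.17%.
November: labor force = 119,450 + 11,675 = 131,125; u = 11,675/131,125 = 8.90%.
Change = 8.90% − 7.17% = +1.73 pp.

The unemployment rate changed by +1.73 percentage points.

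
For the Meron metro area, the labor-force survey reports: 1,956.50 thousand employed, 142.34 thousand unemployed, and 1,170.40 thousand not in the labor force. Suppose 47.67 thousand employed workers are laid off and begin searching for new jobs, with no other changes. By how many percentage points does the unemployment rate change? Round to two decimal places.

The unemployment rate changes by +2.27 percentage points.

Initially, labor force = 1,956.50 + 142.34 = 2,098.84 thousand, so u = 142.34/2,098.84 = 6.78%.
After the change, employed falls and unemployed rises by 47.67; labor force unchanged → E = 1,908.83, U = 190.01, labor force = 2,098.84 thousand.
New unemployment rate = 190.01 / 2,098.84 = 9.05%.
Change = 9.05% − 6.78% = +2.27 percentage points.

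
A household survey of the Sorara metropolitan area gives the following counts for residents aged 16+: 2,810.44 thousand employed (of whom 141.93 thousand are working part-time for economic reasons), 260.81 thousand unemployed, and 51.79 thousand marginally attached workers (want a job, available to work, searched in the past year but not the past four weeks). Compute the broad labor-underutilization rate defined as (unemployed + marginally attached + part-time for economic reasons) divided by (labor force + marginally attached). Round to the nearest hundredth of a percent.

Labor force = 2,810.44 + 260.81 = 3,071.25 thousand.
Numerator = 260.81 + 51.79 + 141.93 = 454.53 thousand.
Denominator = 3,071.25 + 51.79 = 3,123.04 thousand.
Broad rate = 454.53 / 3,123.04 = 14.55%.

Broad underutilization rate ≈ 14.55%.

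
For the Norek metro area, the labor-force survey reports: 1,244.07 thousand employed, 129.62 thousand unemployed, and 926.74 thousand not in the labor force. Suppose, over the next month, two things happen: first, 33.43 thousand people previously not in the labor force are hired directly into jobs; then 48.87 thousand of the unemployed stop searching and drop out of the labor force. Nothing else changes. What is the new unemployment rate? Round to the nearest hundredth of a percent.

New unemployment rate ≈ 5.95%.

Initially, labor force = 1,244.07 + 129.62 = 1,373.69 thousand, so u = 129.62/1,373.69 = 9.44%.
After the first change, employed and labor force both rise by 33.43; unemployed unchanged → E = 1,277.50, U = 129.62, labor force = 1,407.12 thousand.
After the second change, unemployed and labor force both fall by 48.87 → E = 1,277.50, U = 80.75, labor force = 1,358.25 thousand.
New unemployment rate = 80.75 / 1,358.25 = 5.95%.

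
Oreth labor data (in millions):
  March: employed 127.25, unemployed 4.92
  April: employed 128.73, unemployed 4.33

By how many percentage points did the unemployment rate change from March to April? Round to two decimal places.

The unemployment rate changed by −0.47 percentage points.

March: labor force = 127.25 + 4.92 = 132.17; u = 4.92/132.17 = 3.72%.
April: labor force = 128.73 + 4.33 = 133.06; u = 4.33/133.06 = 3.25%.
Change = 3.25% − 3.72% = −0.47 pp.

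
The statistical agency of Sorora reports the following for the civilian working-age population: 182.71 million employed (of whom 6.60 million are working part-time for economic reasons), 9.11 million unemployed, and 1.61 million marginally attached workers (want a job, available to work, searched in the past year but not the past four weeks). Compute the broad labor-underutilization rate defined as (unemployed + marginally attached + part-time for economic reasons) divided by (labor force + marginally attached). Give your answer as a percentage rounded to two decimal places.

Labor force = 182.71 + 9.11 = 191.82 million.
Numerator = 9.11 + 1.61 + 6.60 = 17.32 million.
Denominator = 191.82 + 1.61 = 193.43 million.
Broad rate = 17.32 / 193.43 = 8.95%.

Broad underutilization rate ≈ 8.95%.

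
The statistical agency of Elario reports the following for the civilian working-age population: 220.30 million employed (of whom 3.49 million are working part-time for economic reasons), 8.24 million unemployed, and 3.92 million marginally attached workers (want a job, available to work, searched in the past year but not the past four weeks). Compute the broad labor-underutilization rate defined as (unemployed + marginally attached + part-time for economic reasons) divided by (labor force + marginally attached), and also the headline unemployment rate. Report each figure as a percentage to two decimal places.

Labor force = 220.30 + 8.24 = 228.54 million.
Numerator = 8.24 + 3.92 + 3.49 = 15.65 million.
Denominator = 228.54 + 3.92 = 232.46 million.
Broad rate = 15.65 / 232.46 = 6.73%.
Headline unemployment rate = 8.24 / 228.54 = 3.61%.

Broad underutilization rate ≈ 6.73%; headline unemployment rate ≈ 3.61%.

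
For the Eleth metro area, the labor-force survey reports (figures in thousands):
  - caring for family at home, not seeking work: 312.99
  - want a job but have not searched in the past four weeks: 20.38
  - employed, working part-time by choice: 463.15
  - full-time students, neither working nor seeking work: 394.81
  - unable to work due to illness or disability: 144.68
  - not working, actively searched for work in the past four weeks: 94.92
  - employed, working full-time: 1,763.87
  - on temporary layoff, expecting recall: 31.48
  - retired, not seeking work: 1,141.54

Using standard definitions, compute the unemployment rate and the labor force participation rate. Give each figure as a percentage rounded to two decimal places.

Unemployment rate ≈ 5.37%; labor force participation rate ≈ 53.88%.

Employed = 463.15 + 1,763.87 = 2,227.02 thousand.
Unemployed = 94.92 + 31.48 = 126.40 thousand (jobless and actively searching, or on temporary layoff).
Labor force = 2,227.02 + 126.40 = 2,353.42 thousand.
Not in labor force = 312.99 + 20.38 + 394.81 + 144.68 + 1,141.54 = 2,014.40 thousand (those not working and not actively searching are outside the labor force — including those who want a job but have given up searching).
Civilian working-age population = 2,353.42 + 2,014.40 = 4,367.82 thousand.
Unemployment rate = 126.40 / 2,353.42 = 5.37%.
Labor force participation rate = 2,353.42 / 4,367.82 = 53.88%.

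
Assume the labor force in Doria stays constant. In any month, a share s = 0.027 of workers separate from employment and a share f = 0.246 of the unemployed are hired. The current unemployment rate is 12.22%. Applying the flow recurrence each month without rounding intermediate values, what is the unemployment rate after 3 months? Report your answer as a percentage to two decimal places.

With a fixed labor force, u_{t+1} = u_t + s·(1−u_t) − f·u_t = u_t·(1−s−f) + s.
Here 1−s−f = 0.727 and s = 0.027.
u_1 = 0.122200 × 0.727 + 0.027 = 0.115839.
u_2 = 0.115839 × 0.727 + 0.027 = 0.111215.
u_3 = 0.111215 × 0.727 + 0.027 = 0.107853.

Unemployment rate after three months ≈ 10.79%.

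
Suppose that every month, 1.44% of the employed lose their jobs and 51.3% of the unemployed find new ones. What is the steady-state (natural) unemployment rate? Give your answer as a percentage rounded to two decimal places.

At steady state the flows balance: s·E = f·U, so U/(E+U) = s/(s+f).
u* = 1.44 / (1.44 + 51.3) = 1.44 / 52.74 = 2.73%.

Steady-state unemployment rate ≈ 2.73%.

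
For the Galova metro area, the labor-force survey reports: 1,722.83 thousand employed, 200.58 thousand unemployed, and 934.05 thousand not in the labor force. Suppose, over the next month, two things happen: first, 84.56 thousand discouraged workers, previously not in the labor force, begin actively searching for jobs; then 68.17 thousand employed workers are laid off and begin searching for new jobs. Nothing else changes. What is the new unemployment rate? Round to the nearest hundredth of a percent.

Initially, labor force = 1,722.83 + 200.58 = 1,923.41 thousand, so u = 200.58/1,923.41 = 10.43%.
After the first change, unemployed and labor force both rise by 84.56 → E = 1,722.83, U = 285.14, labor force = 2,007.97 thousand.
After the second change, employed falls and unemployed rises by 68.17; labor force unchanged → E = 1,654.66, U = 353.31, labor force = 2,007.97 thousand.
New unemployment rate = 353.31 / 2,007.97 = 17.60%.

New unemployment rate ≈ 17.60%.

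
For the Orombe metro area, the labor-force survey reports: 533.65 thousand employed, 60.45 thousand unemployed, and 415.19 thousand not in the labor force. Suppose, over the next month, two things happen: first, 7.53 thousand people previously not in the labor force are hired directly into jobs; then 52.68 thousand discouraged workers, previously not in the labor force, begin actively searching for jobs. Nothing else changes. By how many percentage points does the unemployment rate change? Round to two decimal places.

The unemployment rate changes by +7.11 percentage points.

Initially, labor force = 533.65 + 60.45 = 594.10 thousand, so u = 60.45/594.10 = 10.18%.
After the first change, employed and labor force both rise by 7.53; unemployed unchanged → E = 541.18, U = 60.45, labor force = 601.63 thousand.
After the second change, unemployed and labor force both rise by 52.68 → E = 541.18, U = 113.13, labor force = 654.31 thousand.
New unemployment rate = 113.13 / 654.31 = 17.29%.
Change = 17.29% − 10.18% = +7.11 percentage points.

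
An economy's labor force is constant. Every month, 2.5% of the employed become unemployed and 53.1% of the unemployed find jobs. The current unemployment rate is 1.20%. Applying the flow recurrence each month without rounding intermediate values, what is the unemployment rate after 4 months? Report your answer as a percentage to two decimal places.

With a fixed labor force, u_{t+1} = u_t + s·(1−u_t) − f·u_t = u_t·(1−s−f) + s.
Here 1−s−f = 0.444 and s = 0.025.
u_1 = 0.012000 × 0.444 + 0.025 = 0.030328.
u_2 = 0.030328 × 0.444 + 0.025 = 0.038466.
u_3 = 0.038466 × 0.444 + 0.025 = 0.042079.
u_4 = 0.042079 × 0.444 + 0.025 = 0.043683.

Unemployment rate after four months ≈ 4.37%.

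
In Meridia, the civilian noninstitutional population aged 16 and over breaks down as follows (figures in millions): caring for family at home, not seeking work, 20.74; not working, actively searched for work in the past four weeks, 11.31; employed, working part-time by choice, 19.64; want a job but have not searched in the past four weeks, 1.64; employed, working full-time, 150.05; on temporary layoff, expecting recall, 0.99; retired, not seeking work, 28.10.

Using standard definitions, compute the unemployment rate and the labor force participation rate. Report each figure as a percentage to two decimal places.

Employed = 19.64 + 150.05 = 169.69 million.
Unemployed = 11.31 + 0.99 = 12.30 million (jobless and actively searching, or on temporary layoff).
Labor force = 169.69 + 12.30 = 181.99 million.
Not in labor force = 20.74 + 1.64 + 28.10 = 50.48 million (those not working and not actively searching are outside the labor force — including those who want a job but have given up searching).
Civilian working-age population = 181.99 + 50.48 = 232.47 million.
Unemployment rate = 12.30 / 181.99 = 6.76%.
Labor force participation rate = 181.99 / 232.47 = 78.29%.

Unemployment rate ≈ 6.76%; labor force participation rate ≈ 78.29%.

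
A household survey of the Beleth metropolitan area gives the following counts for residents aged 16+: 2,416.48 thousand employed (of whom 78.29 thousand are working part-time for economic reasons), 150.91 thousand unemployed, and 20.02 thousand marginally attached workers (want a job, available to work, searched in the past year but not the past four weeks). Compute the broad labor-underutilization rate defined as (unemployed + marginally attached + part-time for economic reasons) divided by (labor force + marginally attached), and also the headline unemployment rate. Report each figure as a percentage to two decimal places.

Broad underutilization rate ≈ 9.63%; headline unemployment rate ≈ 5.88%.

Labor force = 2,416.48 + 150.91 = 2,567.39 thousand.
Numerator = 150.91 + 20.02 + 78.29 = 249.22 thousand.
Denominator = 2,567.39 + 20.02 = 2,587.41 thousand.
Broad rate = 249.22 / 2,587.41 = 9.63%.
Headline unemployment rate = 150.91 / 2,567.39 = 5.88%.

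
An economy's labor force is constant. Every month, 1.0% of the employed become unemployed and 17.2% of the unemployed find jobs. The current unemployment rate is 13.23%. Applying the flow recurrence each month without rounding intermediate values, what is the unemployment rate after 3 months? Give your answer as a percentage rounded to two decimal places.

With a fixed labor force, u_{t+1} = u_t + s·(1−u_t) − f·u_t = u_t·(1−s−f) + s.
Here 1−s−f = 0.818 and s = 0.010.
u_1 = 0.132300 × 0.818 + 0.010 = 0.118221.
u_2 = 0.118221 × 0.818 + 0.010 = 0.106705.
u_3 = 0.106705 × 0.818 + 0.010 = 0.097285.

Unemployment rate after three months ≈ 9.73%.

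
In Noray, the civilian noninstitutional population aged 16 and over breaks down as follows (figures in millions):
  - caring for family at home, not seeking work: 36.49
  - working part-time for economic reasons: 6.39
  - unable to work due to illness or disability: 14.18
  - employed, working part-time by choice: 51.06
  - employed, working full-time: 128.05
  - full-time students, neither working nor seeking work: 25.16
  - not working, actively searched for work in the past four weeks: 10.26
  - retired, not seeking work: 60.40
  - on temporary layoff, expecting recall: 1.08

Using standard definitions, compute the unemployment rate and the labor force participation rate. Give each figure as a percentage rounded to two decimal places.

Employed = 6.39 + 51.06 + 128.05 = 185.50 million (anyone who worked, including part-time for economic reasons, counts as employed).
Unemployed = 10.26 + 1.08 = 11.34 million (jobless and actively searching, or on temporary layoff).
Labor force = 185.50 + 11.34 = 196.84 million.
Not in labor force = 36.49 + 14.18 + 25.16 + 60.40 = 136.23 million (those not working and not actively searching are outside the labor force).
Civilian working-age population = 196.84 + 136.23 = 333.07 million.
Unemployment rate = 11.34 / 196.84 = 5.76%.
Labor force participation rate = 196.84 / 333.07 = 59.10%.

Unemployment rate ≈ 5.76%; labor force participation rate ≈ 59.10%.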